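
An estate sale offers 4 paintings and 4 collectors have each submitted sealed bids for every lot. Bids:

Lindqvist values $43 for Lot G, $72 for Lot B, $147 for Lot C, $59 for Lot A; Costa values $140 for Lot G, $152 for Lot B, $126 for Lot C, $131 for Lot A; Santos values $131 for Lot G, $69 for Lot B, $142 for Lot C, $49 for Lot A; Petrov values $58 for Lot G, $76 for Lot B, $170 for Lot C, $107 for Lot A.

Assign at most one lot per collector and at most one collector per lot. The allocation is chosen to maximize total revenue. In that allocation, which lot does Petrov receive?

Petrov receives Lot A.

Optimal: Lindqvist→Lot C ($147), Costa→Lot B ($152), Santos→Lot G ($131), Petrov→Lot A ($107) — total 147+152+131+107 = $537.
Max-entry greedy (repeatedly take the single best remaining cell) gives $512, worse by 25.
Every other assignment is strictly worse.
Petrov's own top lot is Lot C ($170), but forcing Petrov→Lot C and reassigning the rest optimally gives only $512 — worse by 25.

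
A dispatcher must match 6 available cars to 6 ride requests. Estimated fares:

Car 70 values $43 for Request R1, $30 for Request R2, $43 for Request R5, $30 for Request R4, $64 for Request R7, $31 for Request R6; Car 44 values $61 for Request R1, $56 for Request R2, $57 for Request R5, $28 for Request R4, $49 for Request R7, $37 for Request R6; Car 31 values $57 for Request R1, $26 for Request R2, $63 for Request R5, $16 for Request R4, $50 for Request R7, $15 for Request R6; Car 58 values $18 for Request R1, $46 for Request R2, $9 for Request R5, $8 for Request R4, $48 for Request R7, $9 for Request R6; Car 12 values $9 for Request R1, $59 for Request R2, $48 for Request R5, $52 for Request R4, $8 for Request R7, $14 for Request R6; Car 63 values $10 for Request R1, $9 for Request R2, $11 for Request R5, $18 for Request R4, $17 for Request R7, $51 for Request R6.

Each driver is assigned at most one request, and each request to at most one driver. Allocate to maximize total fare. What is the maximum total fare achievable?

Max total: $337

Optimal: Car 70→Request R7 ($64), Car 44→Request R1 ($61), Car 31→Request R5 ($63), Car 58→Request R2 ($46), Car 12→Request R4 ($52), Car 63→Request R6 ($51) — total 64+61+63+46+52+51 = $337.
Column-greedy (each request in turn goes to its best remaining driver) gives $312, worse by 25.
Next-best assignment: Car 70→Request R7, Car 44→Request R5, Car 31→Request R1, Car 58→Request R2, Car 12→Request R4, Car 63→Request R6 = $327.
Checked against all permutations: $337 is optimal.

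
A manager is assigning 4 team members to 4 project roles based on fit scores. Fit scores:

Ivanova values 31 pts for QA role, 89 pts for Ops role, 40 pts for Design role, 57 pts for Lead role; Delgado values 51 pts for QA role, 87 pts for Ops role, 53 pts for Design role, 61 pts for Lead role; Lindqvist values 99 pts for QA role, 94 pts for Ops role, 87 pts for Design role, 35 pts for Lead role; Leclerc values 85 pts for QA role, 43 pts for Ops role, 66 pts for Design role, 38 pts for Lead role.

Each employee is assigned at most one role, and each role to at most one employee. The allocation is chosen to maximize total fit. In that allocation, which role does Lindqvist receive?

Lindqvist receives Design role.

Optimal: Ivanova→Ops role (89 pts), Delgado→Lead role (61 pts), Lindqvist→Design role (87 pts), Leclerc→QA role (85 pts) — total 89+61+87+85 = 322 pts.
Column-greedy (each role in turn goes to its best remaining employee) gives 315 pts, worse by 7.
Next-best assignment: Ivanova→Lead role, Delgado→Ops role, Lindqvist→Design role, Leclerc→QA role = 316 pts.
Lindqvist's own top role is QA role (99 pts), but forcing Lindqvist→QA role and reassigning the rest optimally gives only 315 pts — worse by 7.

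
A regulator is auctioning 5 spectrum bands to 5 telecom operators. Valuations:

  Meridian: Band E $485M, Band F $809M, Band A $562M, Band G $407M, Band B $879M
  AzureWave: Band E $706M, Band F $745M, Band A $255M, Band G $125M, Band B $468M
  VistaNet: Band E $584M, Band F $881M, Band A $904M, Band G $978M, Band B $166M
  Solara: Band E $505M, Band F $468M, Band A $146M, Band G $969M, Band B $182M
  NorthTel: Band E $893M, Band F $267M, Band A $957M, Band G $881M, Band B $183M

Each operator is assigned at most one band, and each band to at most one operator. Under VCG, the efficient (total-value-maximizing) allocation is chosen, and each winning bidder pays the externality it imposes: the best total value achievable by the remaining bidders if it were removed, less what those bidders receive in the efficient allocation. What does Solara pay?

Efficient allocation: Meridian→Band B ($879M), AzureWave→Band E ($706M), VistaNet→Band F ($881M), Solara→Band G ($969M), NorthTel→Band A ($957M); total welfare W = $4392M.
Solara receives Band G at value $969M, so the others get W − 969 = $3423M.
Without Solara: best allocation of the remaining 4 bidders over all 5 bands is Meridian→Band B ($879M), AzureWave→Band F ($745M), VistaNet→Band G ($978M), NorthTel→Band A ($957M), total $3559M.
VCG payment = (others' best without Solara) − (others' welfare with Solara) = 3559 − 3423 = $136M.

Solara pays $136M.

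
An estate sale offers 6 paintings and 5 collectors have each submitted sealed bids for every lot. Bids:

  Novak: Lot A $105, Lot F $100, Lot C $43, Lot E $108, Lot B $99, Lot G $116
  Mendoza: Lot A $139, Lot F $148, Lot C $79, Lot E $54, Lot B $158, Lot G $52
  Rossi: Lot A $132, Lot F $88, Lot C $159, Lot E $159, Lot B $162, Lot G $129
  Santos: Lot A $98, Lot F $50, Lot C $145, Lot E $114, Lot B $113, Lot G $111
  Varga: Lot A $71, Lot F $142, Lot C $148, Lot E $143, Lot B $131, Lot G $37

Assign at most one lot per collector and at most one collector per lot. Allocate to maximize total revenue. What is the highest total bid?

Maximum total: $720

This is a one-to-one assignment (maximum-weight bipartite matching).
Optimal: Novak→Lot G ($116), Mendoza→Lot B ($158), Rossi→Lot E ($159), Santos→Lot C ($145), Varga→Lot F ($142) — total 116+158+159+145+142 = $720.
Max-entry greedy (repeatedly take the single best remaining cell) gives $688, worse by 32.
Every other assignment is strictly worse.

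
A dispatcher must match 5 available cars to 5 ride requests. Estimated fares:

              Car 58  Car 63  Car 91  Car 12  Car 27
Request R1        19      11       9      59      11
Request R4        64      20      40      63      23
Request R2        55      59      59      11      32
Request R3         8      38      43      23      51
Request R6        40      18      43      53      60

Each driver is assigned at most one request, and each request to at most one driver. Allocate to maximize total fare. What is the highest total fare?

This is the linear assignment problem.
Optimal: Car 58→Request R4 ($64), Car 63→Request R2 ($59), Car 91→Request R3 ($43), Car 12→Request R1 ($59), Car 27→Request R6 ($60) — total 64+59+43+59+60 = $285.

Maximum total: $285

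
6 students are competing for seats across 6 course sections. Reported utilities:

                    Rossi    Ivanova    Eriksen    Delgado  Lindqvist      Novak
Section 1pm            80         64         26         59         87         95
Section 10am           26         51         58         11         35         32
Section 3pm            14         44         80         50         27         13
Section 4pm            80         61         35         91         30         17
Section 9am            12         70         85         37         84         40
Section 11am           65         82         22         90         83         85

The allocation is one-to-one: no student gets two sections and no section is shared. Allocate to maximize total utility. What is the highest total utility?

Max total: 480 points

Optimal: Rossi→Section 4pm (80 points), Ivanova→Section 10am (51 points), Eriksen→Section 3pm (80 points), Delgado→Section 11am (90 points), Lindqvist→Section 9am (84 points), Novak→Section 1pm (95 points) — total 80+51+80+90+84+95 = 480 points.
Max-entry greedy (repeatedly take the single best remaining cell) gives 419 points, worse by 61.
Next-best assignment: Rossi→Section 1pm, Ivanova→Section 10am, Eriksen→Section 3pm, Delgado→Section 4pm, Lindqvist→Section 9am, Novak→Section 11am = 471 points.
Swapping Novak↔Ivanova (Novak→Section 10am 32 points, Ivanova→Section 1pm 64 points) loses 50.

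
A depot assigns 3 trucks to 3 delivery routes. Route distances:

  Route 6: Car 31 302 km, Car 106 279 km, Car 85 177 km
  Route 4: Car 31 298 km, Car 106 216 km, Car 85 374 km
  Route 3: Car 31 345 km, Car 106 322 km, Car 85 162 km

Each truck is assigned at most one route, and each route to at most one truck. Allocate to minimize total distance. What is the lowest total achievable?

Optimal: Car 31→Route 6 (302 km), Car 106→Route 4 (216 km), Car 85→Route 3 (162 km) — total 302+216+162 = 680 km.

Minimum total: 680 km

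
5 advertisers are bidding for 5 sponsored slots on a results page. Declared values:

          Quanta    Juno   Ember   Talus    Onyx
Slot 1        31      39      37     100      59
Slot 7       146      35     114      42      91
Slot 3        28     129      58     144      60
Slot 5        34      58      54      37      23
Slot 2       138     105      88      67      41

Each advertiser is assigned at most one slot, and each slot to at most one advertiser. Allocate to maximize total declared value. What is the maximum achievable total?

Max total: $513

This is a one-to-one assignment (maximum-weight bipartite matching).
Optimal: Quanta→Slot 2 ($138), Juno→Slot 5 ($58), Ember→Slot 7 ($114), Talus→Slot 3 ($144), Onyx→Slot 1 ($59) — total 138+58+114+144+59 = $513.
Max-entry greedy (repeatedly take the single best remaining cell) gives $508, worse by 5.
Swapping Ember↔Quanta (Ember→Slot 2 $88, Quanta→Slot 7 $146) loses 18.
No other one-to-one assignment exceeds $513.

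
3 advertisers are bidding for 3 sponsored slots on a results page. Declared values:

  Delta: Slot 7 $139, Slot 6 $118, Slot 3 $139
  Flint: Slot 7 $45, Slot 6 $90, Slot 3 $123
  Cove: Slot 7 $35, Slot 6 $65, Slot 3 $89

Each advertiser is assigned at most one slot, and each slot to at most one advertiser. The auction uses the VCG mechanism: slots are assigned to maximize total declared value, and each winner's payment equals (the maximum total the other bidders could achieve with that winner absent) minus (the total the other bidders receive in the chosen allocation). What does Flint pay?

Flint pays $24.

Efficient allocation: Delta→Slot 7 ($139), Flint→Slot 3 ($123), Cove→Slot 6 ($65); total welfare W = $327.
Flint receives Slot 3 at value $123, so the others get W − 123 = $204.
Without Flint: best allocation of the remaining 2 bidders over all 3 slots is Delta→Slot 7 ($139), Cove→Slot 3 ($89), total $228.
VCG payment = (others' best without Flint) − (others' welfare with Flint) = 228 − 204 = $24.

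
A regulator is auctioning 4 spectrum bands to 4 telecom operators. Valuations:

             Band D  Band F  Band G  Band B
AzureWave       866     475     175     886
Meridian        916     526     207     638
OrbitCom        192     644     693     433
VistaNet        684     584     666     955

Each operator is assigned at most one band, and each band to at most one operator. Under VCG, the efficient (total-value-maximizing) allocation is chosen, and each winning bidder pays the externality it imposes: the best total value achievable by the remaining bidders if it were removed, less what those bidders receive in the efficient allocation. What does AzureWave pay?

Efficient allocation: AzureWave→Band B ($886M), Meridian→Band D ($916M), OrbitCom→Band F ($644M), VistaNet→Band G ($666M); total welfare W = $3112M.
AzureWave receives Band B at value $886M, so the others get W − 886 = $2226M.
Without AzureWave: best allocation of the remaining 3 bidders over all 4 bands is Meridian→Band D ($916M), OrbitCom→Band G ($693M), VistaNet→Band B ($955M), total $2564M.
VCG payment = (others' best without AzureWave) − (others' welfare with AzureWave) = 2564 − 2226 = $338M.

AzureWave pays $338M.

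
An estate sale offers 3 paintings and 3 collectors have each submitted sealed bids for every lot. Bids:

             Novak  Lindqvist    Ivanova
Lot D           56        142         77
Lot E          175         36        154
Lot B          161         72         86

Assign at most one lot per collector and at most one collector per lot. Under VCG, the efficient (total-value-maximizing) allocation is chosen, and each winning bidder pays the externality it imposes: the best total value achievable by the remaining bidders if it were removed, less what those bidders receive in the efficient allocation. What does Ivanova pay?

Ivanova pays $14.

Efficient allocation: Novak→Lot B ($161), Lindqvist→Lot D ($142), Ivanova→Lot E ($154); total welfare W = $457.
Ivanova receives Lot E at value $154, so the others get W − 154 = $303.
Without Ivanova: best allocation of the remaining 2 bidders over all 3 lots is Novak→Lot E ($175), Lindqvist→Lot D ($142), total $317.
VCG payment = (others' best without Ivanova) − (others' welfare with Ivanova) = 317 − 303 = $14.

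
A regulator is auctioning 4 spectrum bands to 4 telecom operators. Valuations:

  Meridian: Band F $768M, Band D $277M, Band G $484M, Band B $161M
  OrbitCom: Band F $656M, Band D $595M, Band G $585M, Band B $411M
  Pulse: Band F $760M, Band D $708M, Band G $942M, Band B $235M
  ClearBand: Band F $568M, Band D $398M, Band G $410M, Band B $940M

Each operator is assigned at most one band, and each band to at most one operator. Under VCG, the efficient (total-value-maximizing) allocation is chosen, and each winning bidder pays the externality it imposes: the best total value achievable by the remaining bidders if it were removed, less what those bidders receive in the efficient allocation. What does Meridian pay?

Meridian pays $61M.

Efficient allocation: Meridian→Band F ($768M), OrbitCom→Band D ($595M), Pulse→Band G ($942M), ClearBand→Band B ($940M); total welfare W = $3245M.
Meridian receives Band F at value $768M, so the others get W − 768 = $2477M.
Without Meridian: best allocation of the remaining 3 bidders over all 4 bands is OrbitCom→Band F ($656M), Pulse→Band G ($942M), ClearBand→Band B ($940M), total $2538M.
VCG payment = (others' best without Meridian) − (others' welfare with Meridian) = 2538 − 2477 = $61M.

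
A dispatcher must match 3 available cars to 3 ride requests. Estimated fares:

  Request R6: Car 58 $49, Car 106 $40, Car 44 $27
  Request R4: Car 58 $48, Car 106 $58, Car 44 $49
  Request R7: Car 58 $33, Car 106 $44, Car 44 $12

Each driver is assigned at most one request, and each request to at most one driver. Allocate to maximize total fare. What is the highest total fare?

Optimal: Car 58→Request R6 ($49), Car 106→Request R7 ($44), Car 44→Request R4 ($49) — total 49+44+49 = $142.
Max-entry greedy (repeatedly take the single best remaining cell) gives $119, worse by 23.
Swapping Car 106↔Car 44 (Car 106→Request R4 $58, Car 44→Request R7 $12) loses 23.

Maximum total: $142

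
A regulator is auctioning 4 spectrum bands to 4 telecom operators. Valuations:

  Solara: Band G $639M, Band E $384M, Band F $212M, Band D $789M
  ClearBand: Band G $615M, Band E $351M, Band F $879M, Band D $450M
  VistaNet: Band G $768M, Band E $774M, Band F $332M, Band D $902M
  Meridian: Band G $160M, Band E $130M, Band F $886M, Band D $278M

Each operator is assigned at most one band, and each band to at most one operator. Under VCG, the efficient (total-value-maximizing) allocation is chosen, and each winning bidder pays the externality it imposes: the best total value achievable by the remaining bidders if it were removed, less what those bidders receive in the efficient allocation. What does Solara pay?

Solara pays $128M.

Efficient allocation: Solara→Band D ($789M), ClearBand→Band G ($615M), VistaNet→Band E ($774M), Meridian→Band F ($886M); total welfare W = $3064M.
Solara receives Band D at value $789M, so the others get W − 789 = $2275M.
Without Solara: best allocation of the remaining 3 bidders over all 4 bands is ClearBand→Band G ($615M), VistaNet→Band D ($902M), Meridian→Band F ($886M), total $2403M.
VCG payment = (others' best without Solara) − (others' welfare with Solara) = 2403 − 2275 = $128M.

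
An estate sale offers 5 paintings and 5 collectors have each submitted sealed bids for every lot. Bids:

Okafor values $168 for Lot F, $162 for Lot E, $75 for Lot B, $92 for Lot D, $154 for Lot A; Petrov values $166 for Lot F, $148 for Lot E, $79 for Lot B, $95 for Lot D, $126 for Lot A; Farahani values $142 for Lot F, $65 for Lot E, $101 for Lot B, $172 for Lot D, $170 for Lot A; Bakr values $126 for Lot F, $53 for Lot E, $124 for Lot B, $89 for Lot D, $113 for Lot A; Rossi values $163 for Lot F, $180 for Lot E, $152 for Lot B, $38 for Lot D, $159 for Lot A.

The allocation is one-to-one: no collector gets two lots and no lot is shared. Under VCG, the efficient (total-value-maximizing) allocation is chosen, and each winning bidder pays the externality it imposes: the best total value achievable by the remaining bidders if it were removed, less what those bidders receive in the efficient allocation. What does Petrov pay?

Petrov pays $14.

Efficient allocation: Okafor→Lot A ($154), Petrov→Lot F ($166), Farahani→Lot D ($172), Bakr→Lot B ($124), Rossi→Lot E ($180); total welfare W = $796.
Petrov receives Lot F at value $166, so the others get W − 166 = $630.
Without Petrov: best allocation of the remaining 4 bidders over all 5 lots is Okafor→Lot F ($168), Farahani→Lot D ($172), Bakr→Lot B ($124), Rossi→Lot E ($180), total $644.
VCG payment = (others' best without Petrov) − (others' welfare with Petrov) = 644 − 630 = $14.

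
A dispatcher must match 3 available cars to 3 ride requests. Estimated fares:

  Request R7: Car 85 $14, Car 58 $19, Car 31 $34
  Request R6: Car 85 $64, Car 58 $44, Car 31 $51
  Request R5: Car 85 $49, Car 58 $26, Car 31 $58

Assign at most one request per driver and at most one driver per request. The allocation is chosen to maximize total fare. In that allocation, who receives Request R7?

Car 58 receives Request R7.

This is the linear assignment problem.
Optimal: Car 85→Request R6 ($64), Car 58→Request R7 ($19), Car 31→Request R5 ($58) — total 64+19+58 = $141.
Column-greedy (each request in turn goes to its best remaining driver) gives $124, worse by 17.
Every other assignment is strictly worse.
Car 58's own top request is Request R6 ($44), but forcing Car 58→Request R6 and reassigning the rest optimally gives only $127 — worse by 14.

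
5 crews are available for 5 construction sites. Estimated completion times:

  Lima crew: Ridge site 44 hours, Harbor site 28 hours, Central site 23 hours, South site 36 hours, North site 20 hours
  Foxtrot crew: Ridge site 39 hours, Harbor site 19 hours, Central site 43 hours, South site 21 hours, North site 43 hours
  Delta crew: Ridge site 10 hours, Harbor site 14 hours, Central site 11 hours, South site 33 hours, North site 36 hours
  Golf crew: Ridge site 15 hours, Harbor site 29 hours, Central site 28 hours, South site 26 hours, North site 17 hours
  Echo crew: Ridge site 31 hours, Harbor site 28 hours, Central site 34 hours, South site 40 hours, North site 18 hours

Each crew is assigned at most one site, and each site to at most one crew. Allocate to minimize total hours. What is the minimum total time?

Minimum total: 91 hours

Optimal: Lima crew→Central site (23 hours), Foxtrot crew→South site (21 hours), Delta crew→Harbor site (14 hours), Golf crew→Ridge site (15 hours), Echo crew→North site (18 hours) — total 23+21+14+15+18 = 91 hours.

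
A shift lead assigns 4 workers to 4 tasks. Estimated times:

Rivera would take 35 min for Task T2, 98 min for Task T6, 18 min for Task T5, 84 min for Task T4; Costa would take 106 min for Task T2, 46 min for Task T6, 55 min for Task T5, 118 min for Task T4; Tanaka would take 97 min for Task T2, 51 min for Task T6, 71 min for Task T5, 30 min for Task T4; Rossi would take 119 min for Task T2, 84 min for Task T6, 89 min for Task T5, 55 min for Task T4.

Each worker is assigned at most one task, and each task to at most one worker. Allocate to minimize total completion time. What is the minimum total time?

This is a one-to-one assignment (minimum-cost bipartite matching).
Optimal: Rivera→Task T2 (35 min), Costa→Task T5 (55 min), Tanaka→Task T6 (51 min), Rossi→Task T4 (55 min) — total 35+55+51+55 = 196 min.
Column-greedy (each task in turn goes to its cheapest remaining worker) gives 207 min, worse by 11.
Next-best assignment: Rivera→Task T2, Costa→Task T6, Tanaka→Task T4, Rossi→Task T5 = 200 min.
Swapping Rivera↔Tanaka (Rivera→Task T6 98 min, Tanaka→Task T2 97 min) adds 109.
Checked against all permutations: 196 min is optimal.

Min total: 196 min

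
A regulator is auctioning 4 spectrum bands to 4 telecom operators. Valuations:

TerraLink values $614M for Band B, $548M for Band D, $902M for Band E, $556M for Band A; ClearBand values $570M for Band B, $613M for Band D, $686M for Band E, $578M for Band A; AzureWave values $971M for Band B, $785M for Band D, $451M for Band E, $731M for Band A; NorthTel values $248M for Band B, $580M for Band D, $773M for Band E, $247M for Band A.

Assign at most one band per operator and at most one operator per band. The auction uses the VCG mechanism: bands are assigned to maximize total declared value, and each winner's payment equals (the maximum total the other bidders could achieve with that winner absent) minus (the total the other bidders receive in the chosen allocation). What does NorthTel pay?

Efficient allocation: TerraLink→Band E ($902M), ClearBand→Band A ($578M), AzureWave→Band B ($971M), NorthTel→Band D ($580M); total welfare W = $3031M.
NorthTel receives Band D at value $580M, so the others get W − 580 = $2451M.
Without NorthTel: best allocation of the remaining 3 bidders over all 4 bands is TerraLink→Band E ($902M), ClearBand→Band D ($613M), AzureWave→Band B ($971M), total $2486M.
VCG payment = (others' best without NorthTel) − (others' welfare with NorthTel) = 2486 − 2451 = $35M.

NorthTel pays $35M.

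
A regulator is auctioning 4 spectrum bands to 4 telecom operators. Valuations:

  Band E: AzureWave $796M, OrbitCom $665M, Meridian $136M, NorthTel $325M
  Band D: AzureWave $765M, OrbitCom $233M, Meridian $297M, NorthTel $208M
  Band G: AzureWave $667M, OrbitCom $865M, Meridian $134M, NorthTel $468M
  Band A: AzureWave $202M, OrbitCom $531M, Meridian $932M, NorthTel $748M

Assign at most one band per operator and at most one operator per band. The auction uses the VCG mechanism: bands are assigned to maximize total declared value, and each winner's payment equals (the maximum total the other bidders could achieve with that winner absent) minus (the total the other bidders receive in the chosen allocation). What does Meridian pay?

Meridian pays $454M.

Efficient allocation: AzureWave→Band D ($765M), OrbitCom→Band G ($865M), Meridian→Band A ($932M), NorthTel→Band E ($325M); total welfare W = $2887M.
Meridian receives Band A at value $932M, so the others get W − 932 = $1955M.
Without Meridian: best allocation of the remaining 3 bidders over all 4 bands is AzureWave→Band E ($796M), OrbitCom→Band G ($865M), NorthTel→Band A ($748M), total $2409M.
VCG payment = (others' best without Meridian) − (others' welfare with Meridian) = 2409 − 1955 = $454M.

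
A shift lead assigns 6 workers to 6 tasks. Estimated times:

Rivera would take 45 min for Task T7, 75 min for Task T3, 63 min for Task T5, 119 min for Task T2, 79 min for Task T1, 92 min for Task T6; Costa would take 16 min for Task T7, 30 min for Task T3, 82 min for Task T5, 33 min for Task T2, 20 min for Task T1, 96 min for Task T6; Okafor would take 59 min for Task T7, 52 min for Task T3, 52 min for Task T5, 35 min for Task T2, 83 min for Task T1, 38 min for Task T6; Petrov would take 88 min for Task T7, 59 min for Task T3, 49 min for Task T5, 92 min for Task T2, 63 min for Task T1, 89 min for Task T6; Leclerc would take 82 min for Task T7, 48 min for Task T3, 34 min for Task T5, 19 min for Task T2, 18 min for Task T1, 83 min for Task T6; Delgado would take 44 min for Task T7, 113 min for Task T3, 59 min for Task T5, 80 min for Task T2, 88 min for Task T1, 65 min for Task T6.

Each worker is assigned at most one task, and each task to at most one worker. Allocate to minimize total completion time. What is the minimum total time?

Optimal: Rivera→Task T7 (45 min), Costa→Task T1 (20 min), Okafor→Task T6 (38 min), Petrov→Task T3 (59 min), Leclerc→Task T2 (19 min), Delgado→Task T5 (59 min) — total 45+20+38+59+19+59 = 240 min.
Next-best assignment: Rivera→Task T7, Costa→Task T3, Okafor→Task T2, Petrov→Task T5, Leclerc→Task T1, Delgado→Task T6 = 242 min.
Checked against all permutations: 240 min is optimal.

Minimum total: 240 min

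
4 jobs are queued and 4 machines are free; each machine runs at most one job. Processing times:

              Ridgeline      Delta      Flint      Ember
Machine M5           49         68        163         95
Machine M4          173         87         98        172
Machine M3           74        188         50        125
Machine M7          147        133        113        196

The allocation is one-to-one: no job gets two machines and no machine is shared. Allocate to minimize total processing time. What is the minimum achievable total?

Min total: 369 min

Treat this as an assignment problem: match each job to one machine.
Optimal: Ridgeline→Machine M3 (74 min), Delta→Machine M4 (87 min), Flint→Machine M7 (113 min), Ember→Machine M5 (95 min) — total 74+87+113+95 = 369 min.
Min-entry greedy (repeatedly take the single cheapest remaining cell) gives 382 min, worse by 13.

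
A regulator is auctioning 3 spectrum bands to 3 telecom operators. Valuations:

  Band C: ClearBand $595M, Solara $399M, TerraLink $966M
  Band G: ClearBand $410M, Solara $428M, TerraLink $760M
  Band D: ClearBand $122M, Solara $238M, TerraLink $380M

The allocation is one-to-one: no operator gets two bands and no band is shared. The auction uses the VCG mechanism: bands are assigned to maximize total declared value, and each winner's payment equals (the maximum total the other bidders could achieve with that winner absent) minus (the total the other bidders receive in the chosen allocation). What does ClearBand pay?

ClearBand pays $190M.

Efficient allocation: ClearBand→Band G ($410M), Solara→Band D ($238M), TerraLink→Band C ($966M); total welfare W = $1614M.
ClearBand receives Band G at value $410M, so the others get W − 410 = $1204M.
Without ClearBand: best allocation of the remaining 2 bidders over all 3 bands is Solara→Band G ($428M), TerraLink→Band C ($966M), total $1394M.
VCG payment = (others' best without ClearBand) − (others' welfare with ClearBand) = 1394 − 1204 = $190M.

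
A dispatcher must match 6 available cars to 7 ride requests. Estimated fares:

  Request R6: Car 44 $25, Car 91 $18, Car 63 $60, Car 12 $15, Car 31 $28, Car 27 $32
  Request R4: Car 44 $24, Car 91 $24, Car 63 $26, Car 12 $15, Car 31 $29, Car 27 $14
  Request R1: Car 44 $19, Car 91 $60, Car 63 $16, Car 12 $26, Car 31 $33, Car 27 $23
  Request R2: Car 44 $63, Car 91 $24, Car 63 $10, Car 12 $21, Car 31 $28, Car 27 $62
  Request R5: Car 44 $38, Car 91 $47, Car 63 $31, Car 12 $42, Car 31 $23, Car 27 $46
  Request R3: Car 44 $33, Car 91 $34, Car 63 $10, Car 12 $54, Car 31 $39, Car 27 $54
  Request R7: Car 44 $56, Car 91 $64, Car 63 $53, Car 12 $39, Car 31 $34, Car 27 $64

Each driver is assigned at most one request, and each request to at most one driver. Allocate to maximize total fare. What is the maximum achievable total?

Optimal: Car 44→Request R2 ($63), Car 91→Request R1 ($60), Car 63→Request R6 ($60), Car 12→Request R3 ($54), Car 31→Request R4 ($29), Car 27→Request R7 ($64) — total 63+60+60+54+29+64 = $330.
Next-best assignment: Car 44→Request R2, Car 91→Request R1, Car 63→Request R6, Car 12→Request R5, Car 31→Request R3, Car 27→Request R7 = $328.
Swapping Car 31↔Car 27 (Car 31→Request R7 $34, Car 27→Request R4 $14) loses 45.

Max total: $330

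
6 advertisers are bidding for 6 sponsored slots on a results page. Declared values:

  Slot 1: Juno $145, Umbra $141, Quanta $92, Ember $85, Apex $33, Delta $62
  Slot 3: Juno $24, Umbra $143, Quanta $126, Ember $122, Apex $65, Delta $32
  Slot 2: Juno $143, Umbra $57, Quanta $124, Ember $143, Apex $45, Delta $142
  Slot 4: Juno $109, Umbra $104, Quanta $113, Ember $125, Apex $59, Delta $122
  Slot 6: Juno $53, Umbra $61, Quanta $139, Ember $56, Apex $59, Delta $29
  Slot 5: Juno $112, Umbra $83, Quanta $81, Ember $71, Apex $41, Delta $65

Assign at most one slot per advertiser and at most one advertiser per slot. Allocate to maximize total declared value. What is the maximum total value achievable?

Maximum total: $735

This is the linear assignment problem.
Optimal: Juno→Slot 1 ($145), Umbra→Slot 3 ($143), Quanta→Slot 6 ($139), Ember→Slot 4 ($125), Apex→Slot 5 ($41), Delta→Slot 2 ($142) — total 145+143+139+125+41+142 = $735.
Column-greedy (each slot in turn goes to its best remaining advertiser) gives $733, worse by 2.
Next-best assignment: Juno→Slot 1, Umbra→Slot 3, Quanta→Slot 6, Ember→Slot 2, Apex→Slot 5, Delta→Slot 4 = $733.
Swapping Ember↔Juno (Ember→Slot 1 $85, Juno→Slot 4 $109) loses 76.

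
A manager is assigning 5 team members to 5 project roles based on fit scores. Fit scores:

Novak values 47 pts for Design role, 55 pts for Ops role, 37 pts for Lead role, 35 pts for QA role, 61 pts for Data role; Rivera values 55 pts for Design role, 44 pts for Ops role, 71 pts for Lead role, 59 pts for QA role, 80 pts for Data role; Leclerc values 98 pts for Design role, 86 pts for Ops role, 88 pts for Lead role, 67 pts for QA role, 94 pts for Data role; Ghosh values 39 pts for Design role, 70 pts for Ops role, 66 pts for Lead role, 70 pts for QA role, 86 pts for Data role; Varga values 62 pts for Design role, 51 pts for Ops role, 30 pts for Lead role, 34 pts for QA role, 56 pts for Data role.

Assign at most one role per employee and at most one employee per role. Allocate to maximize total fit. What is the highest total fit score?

Max total: 355 pts

Optimal: Novak→Ops role (55 pts), Rivera→Data role (80 pts), Leclerc→Lead role (88 pts), Ghosh→QA role (70 pts), Varga→Design role (62 pts) — total 55+80+88+70+62 = 355 pts.
Max-entry greedy (repeatedly take the single best remaining cell) gives 344 pts, worse by 11.
Next-best assignment: Novak→Ops role, Rivera→Lead role, Leclerc→Data role, Ghosh→QA role, Varga→Design role = 352 pts.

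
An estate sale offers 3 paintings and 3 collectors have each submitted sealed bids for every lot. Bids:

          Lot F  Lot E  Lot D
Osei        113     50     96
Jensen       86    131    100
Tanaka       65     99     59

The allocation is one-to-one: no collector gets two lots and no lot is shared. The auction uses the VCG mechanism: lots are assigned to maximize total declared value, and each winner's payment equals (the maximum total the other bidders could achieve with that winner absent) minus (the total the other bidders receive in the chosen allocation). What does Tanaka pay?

Efficient allocation: Osei→Lot F ($113), Jensen→Lot D ($100), Tanaka→Lot E ($99); total welfare W = $312.
Tanaka receives Lot E at value $99, so the others get W − 99 = $213.
Without Tanaka: best allocation of the remaining 2 bidders over all 3 lots is Osei→Lot F ($113), Jensen→Lot E ($131), total $244.
VCG payment = (others' best without Tanaka) − (others' welfare with Tanaka) = 244 − 213 = $31.

Tanaka pays $31.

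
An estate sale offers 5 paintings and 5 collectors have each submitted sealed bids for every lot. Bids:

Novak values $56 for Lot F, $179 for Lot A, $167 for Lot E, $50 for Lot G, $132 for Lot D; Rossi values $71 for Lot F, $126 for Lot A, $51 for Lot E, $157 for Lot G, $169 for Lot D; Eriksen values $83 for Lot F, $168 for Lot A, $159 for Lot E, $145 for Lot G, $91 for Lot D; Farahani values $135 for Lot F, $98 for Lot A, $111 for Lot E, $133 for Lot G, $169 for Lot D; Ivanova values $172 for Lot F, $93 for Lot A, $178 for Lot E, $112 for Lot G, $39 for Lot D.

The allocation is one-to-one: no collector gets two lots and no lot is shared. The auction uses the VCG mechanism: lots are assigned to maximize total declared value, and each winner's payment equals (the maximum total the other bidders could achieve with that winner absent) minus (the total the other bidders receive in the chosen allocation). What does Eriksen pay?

Eriksen pays $6.

Efficient allocation: Novak→Lot A ($179), Rossi→Lot G ($157), Eriksen→Lot E ($159), Farahani→Lot D ($169), Ivanova→Lot F ($172); total welfare W = $836.
Eriksen receives Lot E at value $159, so the others get W − 159 = $677.
Without Eriksen: best allocation of the remaining 4 bidders over all 5 lots is Novak→Lot A ($179), Rossi→Lot G ($157), Farahani→Lot D ($169), Ivanova→Lot E ($178), total $683.
VCG payment = (others' best without Eriksen) − (others' welfare with Eriksen) = 683 − 677 = $6.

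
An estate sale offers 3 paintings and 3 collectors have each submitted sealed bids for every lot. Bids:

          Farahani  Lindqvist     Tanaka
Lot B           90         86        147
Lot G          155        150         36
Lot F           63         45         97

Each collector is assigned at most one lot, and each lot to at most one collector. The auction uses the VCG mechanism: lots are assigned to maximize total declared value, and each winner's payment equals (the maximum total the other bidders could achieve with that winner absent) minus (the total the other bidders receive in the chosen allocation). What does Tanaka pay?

Efficient allocation: Farahani→Lot F ($63), Lindqvist→Lot G ($150), Tanaka→Lot B ($147); total welfare W = $360.
Tanaka receives Lot B at value $147, so the others get W − 147 = $213.
Without Tanaka: best allocation of the remaining 2 bidders over all 3 lots is Farahani→Lot G ($155), Lindqvist→Lot B ($86), total $241.
VCG payment = (others' best without Tanaka) − (others' welfare with Tanaka) = 241 − 213 = $28.

Tanaka pays $28.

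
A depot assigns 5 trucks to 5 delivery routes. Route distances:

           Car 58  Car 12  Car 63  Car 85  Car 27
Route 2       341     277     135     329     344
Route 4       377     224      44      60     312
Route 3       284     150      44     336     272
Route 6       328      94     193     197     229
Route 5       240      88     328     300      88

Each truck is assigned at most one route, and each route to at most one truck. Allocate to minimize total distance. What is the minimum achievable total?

Minimum total: 627 km

Treat this as an assignment problem: match each truck to one route.
Optimal: Car 58→Route 2 (341 km), Car 12→Route 6 (94 km), Car 63→Route 3 (44 km), Car 85→Route 4 (60 km), Car 27→Route 5 (88 km) — total 341+94+44+60+88 = 627 km.
Next-best assignment: Car 58→Route 3, Car 12→Route 6, Car 63→Route 2, Car 85→Route 4, Car 27→Route 5 = 661 km.
Swapping Car 58↔Car 63 (Car 58→Route 3 284 km, Car 63→Route 2 135 km) adds 34.
No other one-to-one assignment undercuts 627 km.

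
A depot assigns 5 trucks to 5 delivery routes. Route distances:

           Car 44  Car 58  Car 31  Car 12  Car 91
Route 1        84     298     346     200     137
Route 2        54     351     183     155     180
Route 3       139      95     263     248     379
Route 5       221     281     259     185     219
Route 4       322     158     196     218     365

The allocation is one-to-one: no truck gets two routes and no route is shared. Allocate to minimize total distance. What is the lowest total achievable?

Optimal: Car 44→Route 2 (54 km), Car 58→Route 3 (95 km), Car 31→Route 4 (196 km), Car 12→Route 5 (185 km), Car 91→Route 1 (137 km) — total 54+95+196+185+137 = 667 km.
Column-greedy (each route in turn goes to its cheapest remaining truck) gives 749 km, worse by 82.
Swapping Car 91↔Car 44 (Car 91→Route 2 180 km, Car 44→Route 1 84 km) adds 73.
No other one-to-one assignment undercuts 667 km.

Minimum total: 667 km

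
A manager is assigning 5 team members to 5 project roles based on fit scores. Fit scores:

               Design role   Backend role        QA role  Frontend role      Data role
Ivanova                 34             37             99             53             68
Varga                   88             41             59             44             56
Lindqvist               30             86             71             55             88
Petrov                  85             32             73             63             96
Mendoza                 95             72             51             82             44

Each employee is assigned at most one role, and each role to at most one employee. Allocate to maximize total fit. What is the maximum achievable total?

Optimal: Ivanova→QA role (99 pts), Varga→Design role (88 pts), Lindqvist→Backend role (86 pts), Petrov→Data role (96 pts), Mendoza→Frontend role (82 pts) — total 99+88+86+96+82 = 451 pts.
Column-greedy (each role in turn goes to its best remaining employee) gives 399 pts, worse by 52.

Maximum total: 451 pts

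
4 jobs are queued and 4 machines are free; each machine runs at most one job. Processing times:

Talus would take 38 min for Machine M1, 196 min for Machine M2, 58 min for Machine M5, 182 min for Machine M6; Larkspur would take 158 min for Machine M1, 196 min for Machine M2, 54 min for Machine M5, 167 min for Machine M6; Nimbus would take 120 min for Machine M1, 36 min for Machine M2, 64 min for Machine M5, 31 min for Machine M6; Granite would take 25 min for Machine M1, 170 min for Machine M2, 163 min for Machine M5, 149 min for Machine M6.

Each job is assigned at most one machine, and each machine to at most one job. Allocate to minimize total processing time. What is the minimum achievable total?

Min total: 277 min

This is the linear assignment problem.
Optimal: Talus→Machine M1 (38 min), Larkspur→Machine M5 (54 min), Nimbus→Machine M2 (36 min), Granite→Machine M6 (149 min) — total 38+54+36+149 = 277 min.
Row-greedy (each job in turn takes its cheapest remaining machine) gives 293 min, worse by 16.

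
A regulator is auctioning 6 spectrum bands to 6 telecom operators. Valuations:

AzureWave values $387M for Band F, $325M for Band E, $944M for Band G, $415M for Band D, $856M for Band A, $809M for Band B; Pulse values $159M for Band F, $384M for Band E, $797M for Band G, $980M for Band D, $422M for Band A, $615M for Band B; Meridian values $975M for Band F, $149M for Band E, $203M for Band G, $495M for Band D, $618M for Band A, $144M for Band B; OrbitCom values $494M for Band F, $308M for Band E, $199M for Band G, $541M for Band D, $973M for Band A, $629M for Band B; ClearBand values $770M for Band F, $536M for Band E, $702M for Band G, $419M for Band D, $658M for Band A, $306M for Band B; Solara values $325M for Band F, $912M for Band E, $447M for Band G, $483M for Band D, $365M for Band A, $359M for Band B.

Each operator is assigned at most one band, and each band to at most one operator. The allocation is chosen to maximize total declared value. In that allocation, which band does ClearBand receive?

Treat this as an assignment problem: match each operator to one band.
Optimal: AzureWave→Band B ($809M), Pulse→Band D ($980M), Meridian→Band F ($975M), OrbitCom→Band A ($973M), ClearBand→Band G ($702M), Solara→Band E ($912M) — total 809+980+975+973+702+912 = $5351M.
Column-greedy (each band in turn goes to its best remaining operator) gives $5090M, worse by 261.
Next-best assignment: AzureWave→Band G, Pulse→Band D, Meridian→Band F, OrbitCom→Band B, ClearBand→Band A, Solara→Band E = $5098M.
Checked against all permutations: $5351M is optimal.
ClearBand's own top band is Band F ($770M), but forcing ClearBand→Band F and reassigning the rest optimally gives only $4853M — worse by 498.

ClearBand receives Band G.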